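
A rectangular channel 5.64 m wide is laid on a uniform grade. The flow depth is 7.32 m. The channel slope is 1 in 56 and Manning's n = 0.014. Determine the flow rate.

Flow area A = b·y = 5.64 × 7.32 = 41.28 m². Wetted perimeter P = b + 2y = 5.64 + 2×7.32 = 20.28 m.
Hydraulic radius R = A/P = 41.28/20.28 = 2.036 m.
Manning's equation: Q = (1/n) A R^(2/3) S^(1/2) = (1/0.014) × 41.28 × 2.036^(2/3) × 0.01786^(1/2) = 633 m³/s.

Q = 633 m³/s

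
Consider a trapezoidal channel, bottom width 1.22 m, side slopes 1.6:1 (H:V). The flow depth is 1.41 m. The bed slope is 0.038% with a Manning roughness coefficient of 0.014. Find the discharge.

With bottom width b = 1.22 m and side slope z = 1.6: A = (b + zy)y = (1.22 + 1.6×1.41)×1.41 = 4.901 m²; P = b + 2y√(1+z²) = 1.22 + 2×1.41×1.887 = 6.541 m.
Hydraulic radius R = A/P = 4.901/6.541 = 0.7493 m.
Manning's equation: Q = (1/n) A R^(2/3) S^(1/2) = (1/0.014) × 4.901 × 0.7493^(2/3) × 0.00038^(1/2) = 5.63 m³/s.

Q = 5.63 m³/s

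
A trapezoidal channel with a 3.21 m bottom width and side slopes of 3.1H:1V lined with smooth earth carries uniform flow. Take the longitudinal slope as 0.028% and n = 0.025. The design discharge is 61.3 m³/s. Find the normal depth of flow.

y_n = 3.8 m

Manning's equation rearranged: A R^(2/3) = nQ / (1·√S) = 0.025 × 61.3 / (√0.00028) = 91.58.
Trying y = 2.69 m: A R^(2/3) = 40.68 — low.
Trying y = 3.8 m: A R^(2/3) = 91.53 — matches.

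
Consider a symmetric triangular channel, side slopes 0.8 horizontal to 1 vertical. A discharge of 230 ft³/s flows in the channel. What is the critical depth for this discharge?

y_c = 5.52 ft

At critical depth, Q² T / (g A³) = 1, i.e. A³/T = Q²/g = 230²/32.2 = 1643.
Try y = 4.41 ft: A³/T = 533.8 — short.
Try y = 5.52 ft: A³/T = 1640 — matches.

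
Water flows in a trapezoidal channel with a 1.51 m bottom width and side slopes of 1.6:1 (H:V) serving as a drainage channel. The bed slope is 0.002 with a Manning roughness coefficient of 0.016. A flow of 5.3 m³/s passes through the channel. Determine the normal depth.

Manning's equation rearranged: A R^(2/3) = nQ / (1·√S) = 0.016 × 5.3 / (√0.002) = 1.896.
Trying y = 0.82 m: A R^(2/3) = 1.463 — too small.
Trying y = 0.933 m: A R^(2/3) = 1.896 — matches.

y_n = 0.933 m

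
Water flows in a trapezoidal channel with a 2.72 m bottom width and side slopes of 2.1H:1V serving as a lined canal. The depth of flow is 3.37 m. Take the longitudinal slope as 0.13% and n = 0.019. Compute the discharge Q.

Q = 92.5 m³/s

With bottom width b = 2.72 m and side slope z = 2.1: A = (b + zy)y = (2.72 + 2.1×3.37)×3.37 = 33.02 m²; P = b + 2y√(1+z²) = 2.72 + 2×3.37×2.326 = 18.4 m.
Hydraulic radius R = A/P = 33.02/18.4 = 1.795 m.
Manning's equation: Q = (1/n) A R^(2/3) S^(1/2) = (1/0.019) × 33.02 × 1.795^(2/3) × 0.0013^(1/2) = 92.5 m³/s.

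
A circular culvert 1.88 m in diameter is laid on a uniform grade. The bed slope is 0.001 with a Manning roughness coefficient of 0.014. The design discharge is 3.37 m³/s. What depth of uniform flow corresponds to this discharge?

Manning's equation rearranged: A R^(2/3) = nQ / (1·√S) = 0.014 × 3.37 / (√0.001) = 1.492.
Trying y = 1.51 m: A R^(2/3) = 1.647 — over.
Trying y = 1.38 m: A R^(2/3) = 1.492 — matches.

y_n = 1.38 m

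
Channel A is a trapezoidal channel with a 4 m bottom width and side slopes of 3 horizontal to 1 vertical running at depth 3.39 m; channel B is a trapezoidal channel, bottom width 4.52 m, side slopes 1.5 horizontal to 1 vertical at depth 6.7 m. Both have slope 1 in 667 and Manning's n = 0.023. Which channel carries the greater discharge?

Channel A: With bottom width b = 4 m and side slope z = 3: A = (b + zy)y = (4 + 3×3.39)×3.39 = 48.04 m²; P = b + 2y√(1+z²) = 4 + 2×3.39×3.162 = 25.44 m. Hydraulic radius R = A/P = 48.04/25.44 = 1.888 m. Q_A = (1/0.023)·48.04·1.888^(2/3)·√0.001499 = 123.5 m³/s.
Channel B: With bottom width b = 4.52 m and side slope z = 1.5: A = (b + zy)y = (4.52 + 1.5×6.7)×6.7 = 97.62 m²; P = b + 2y√(1+z²) = 4.52 + 2×6.7×1.803 = 28.68 m. Hydraulic radius R = A/P = 97.62/28.68 = 3.404 m. Q_B = (1/0.023)·97.62·3.404^(2/3)·√0.001499 = 371.9 m³/s.
Q_A = 123.5 m³/s vs Q_B = 371.9 m³/s, so channel B carries more.

channel B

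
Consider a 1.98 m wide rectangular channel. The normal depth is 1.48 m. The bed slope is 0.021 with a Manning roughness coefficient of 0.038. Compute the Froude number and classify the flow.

subcritical

Flow area A = b·y = 1.98 × 1.48 = 2.93 m². Wetted perimeter P = b + 2y = 1.98 + 2×1.48 = 4.94 m.
Hydraulic radius R = A/P = 2.93/4.94 = 0.5932 m.
V = (1/n) R^(2/3) √S = (1/0.038) × 0.5932^(2/3) × √0.021 = 2.692 m/s. Hydraulic depth D_h = A/T = 2.93/1.98 = 1.48 m.
Froude number Fr = V/√(g·D_h) = 2.692/√(9.81×1.48) = 0.707, which is less than 1, so the flow is subcritical.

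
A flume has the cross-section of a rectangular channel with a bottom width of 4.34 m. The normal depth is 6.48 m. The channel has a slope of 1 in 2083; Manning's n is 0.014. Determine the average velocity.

V = 2.16 m/s

Flow area A = b·y = 4.34 × 6.48 = 28.12 m². Wetted perimeter P = b + 2y = 4.34 + 2×6.48 = 17.3 m.
Hydraulic radius R = A/P = 28.12/17.3 = 1.626 m.
From Manning's equation, V = (1/n) R^(2/3) S^(1/2) = (1/0.014) × 1.626^(2/3) × 0.0004801^(1/2) = 2.16 m/s.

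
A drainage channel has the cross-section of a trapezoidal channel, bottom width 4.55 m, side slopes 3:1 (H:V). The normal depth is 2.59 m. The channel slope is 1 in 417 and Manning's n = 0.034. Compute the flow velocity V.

V = 1.91 m/s

With bottom width b = 4.55 m and side slope z = 3: A = (b + zy)y = (4.55 + 3×2.59)×2.59 = 31.91 m²; P = b + 2y√(1+z²) = 4.55 + 2×2.59×3.162 = 20.93 m.
Hydraulic radius R = A/P = 31.91/20.93 = 1.525 m.
From Manning's equation, V = (1/n) R^(2/3) S^(1/2) = (1/0.034) × 1.525^(2/3) × 0.002398^(1/2) = 1.91 m/s.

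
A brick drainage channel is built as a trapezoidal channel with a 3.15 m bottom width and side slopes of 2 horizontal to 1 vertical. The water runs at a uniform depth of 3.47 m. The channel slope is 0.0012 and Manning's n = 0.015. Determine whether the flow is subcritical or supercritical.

With bottom width b = 3.15 m and side slope z = 2: A = (b + zy)y = (3.15 + 2×3.47)×3.47 = 35.01 m²; P = b + 2y√(1+z²) = 3.15 + 2×3.47×2.236 = 18.67 m.
Hydraulic radius R = A/P = 35.01/18.67 = 1.875 m.
V = (1/n) R^(2/3) √S = (1/0.015) × 1.875^(2/3) × √0.0012 = 3.512 m/s. Hydraulic depth D_h = A/T = 35.01/17.03 = 2.056 m.
Froude number Fr = V/√(g·D_h) = 3.512/√(9.81×2.056) = 0.782, which is less than 1, so the flow is subcritical.

subcritical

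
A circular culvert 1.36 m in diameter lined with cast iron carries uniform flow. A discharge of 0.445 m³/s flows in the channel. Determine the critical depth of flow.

At critical depth, Q² T / (g A³) = 1, i.e. A³/T = Q²/g = 0.445²/9.81 = 0.02019.
At y = 0.256 m: A³/T = 0.006412 — too small.
At y = 0.343 m: A³/T = 0.02013 — ≈ 0.02019.

y_c = 0.343 m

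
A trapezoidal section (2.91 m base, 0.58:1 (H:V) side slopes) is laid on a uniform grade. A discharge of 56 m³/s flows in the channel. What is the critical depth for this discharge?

y_c = 2.77 m

At critical depth, Q² T / (g A³) = 1, i.e. A³/T = Q²/g = 56²/9.81 = 319.7.
Trying y = 2.37 m: A³/T = 185 — low.
Trying y = 2.77 m: A³/T = 319.8 — close enough.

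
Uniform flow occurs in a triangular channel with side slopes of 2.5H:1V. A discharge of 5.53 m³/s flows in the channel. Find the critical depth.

y_c = 1 m

At critical depth, Q² T / (g A³) = 1, i.e. A³/T = Q²/g = 5.53²/9.81 = 3.117.
Trying y = 1.23 m: A³/T = 8.798 — over.
Trying y = 1 m: A³/T = 3.125 — ≈ 3.117.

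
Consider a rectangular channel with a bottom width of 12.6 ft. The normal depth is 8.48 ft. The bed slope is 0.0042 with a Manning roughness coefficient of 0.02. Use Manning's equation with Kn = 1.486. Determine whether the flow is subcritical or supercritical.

Flow area A = b·y = 12.6 × 8.48 = 106.8 ft². Wetted perimeter P = b + 2y = 12.6 + 2×8.48 = 29.56 ft.
Hydraulic radius R = A/P = 106.8/29.56 = 3.615 ft.
V = (1.486/n) R^(2/3) √S = (1.486/0.02) × 3.615^(2/3) × √0.0042 = 11.34 ft/s. Hydraulic depth D_h = A/T = 106.8/12.6 = 8.48 ft.
Froude number Fr = V/√(g·D_h) = 11.34/√(32.2×8.48) = 0.686, which is less than 1, so the flow is subcritical.

subcritical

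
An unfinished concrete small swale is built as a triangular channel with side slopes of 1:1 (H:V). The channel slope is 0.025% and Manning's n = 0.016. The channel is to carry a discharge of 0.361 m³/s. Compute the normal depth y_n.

y_n = 0.889 m

Manning's equation rearranged: A R^(2/3) = nQ / (1·√S) = 0.016 × 0.361 / (√0.00025) = 0.3653.
At y = 1.06 m: A R^(2/3) = 0.5841 — too large.
At y = 0.651 m: A R^(2/3) = 0.1592 — too small.
At y = 0.889 m: A R^(2/3) = 0.3653 — close enough.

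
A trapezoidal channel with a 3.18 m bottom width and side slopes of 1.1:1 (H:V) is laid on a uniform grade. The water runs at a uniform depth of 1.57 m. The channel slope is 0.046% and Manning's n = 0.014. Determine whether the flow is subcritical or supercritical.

subcritical

With bottom width b = 3.18 m and side slope z = 1.1: A = (b + zy)y = (3.18 + 1.1×1.57)×1.57 = 7.704 m²; P = b + 2y√(1+z²) = 3.18 + 2×1.57×1.487 = 7.848 m.
Hydraulic radius R = A/P = 7.704/7.848 = 0.9817 m.
V = (1/n) R^(2/3) √S = (1/0.014) × 0.9817^(2/3) × √0.00046 = 1.513 m/s. Hydraulic depth D_h = A/T = 7.704/6.634 = 1.161 m.
Froude number Fr = V/√(g·D_h) = 1.513/√(9.81×1.161) = 0.448, which is less than 1, so the flow is subcritical.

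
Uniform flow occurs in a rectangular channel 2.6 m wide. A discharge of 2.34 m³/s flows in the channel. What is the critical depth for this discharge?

For a rectangular channel, critical depth y_c = (q²/g)^(1/3) where q = Q/b = 2.34/2.6 = 0.9 m²/s.
So y_c = (0.9²/9.81)^(1/3) = 0.435 m.

y_c = 0.435 m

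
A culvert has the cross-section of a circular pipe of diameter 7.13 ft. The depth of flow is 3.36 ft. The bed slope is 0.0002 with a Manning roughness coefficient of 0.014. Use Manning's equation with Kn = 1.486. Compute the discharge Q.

For a circular section of diameter D = 7.13 ft at depth y = 3.36 ft, the central angle is θ = 2 arccos(1 − 2y/D) = 3.027 rad. Then A = (D²/8)(θ − sin θ) = 18.5 ft² and P = Dθ/2 = 10.79 ft.
Hydraulic radius R = A/P = 18.5/10.79 = 1.715 ft.
Manning's equation: Q = (1.486/n) A R^(2/3) S^(1/2) = (1.486/0.014) × 18.5 × 1.715^(2/3) × 0.0002^(1/2) = 39.8 ft³/s.

Q = 39.8 ft³/s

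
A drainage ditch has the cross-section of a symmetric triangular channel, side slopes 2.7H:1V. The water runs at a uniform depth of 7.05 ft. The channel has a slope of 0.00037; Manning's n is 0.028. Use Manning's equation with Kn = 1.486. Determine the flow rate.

For a triangular section with side slope z = 2.7: A = zy² = 2.7×7.05² = 134.2 ft²; P = 2y√(1+z²) = 2×7.05×2.879 = 40.6 ft.
Hydraulic radius R = A/P = 134.2/40.6 = 3.306 ft.
Manning's equation: Q = (1.486/n) A R^(2/3) S^(1/2) = (1.486/0.028) × 134.2 × 3.306^(2/3) × 0.00037^(1/2) = 304 ft³/s.

Q = 304 ft³/s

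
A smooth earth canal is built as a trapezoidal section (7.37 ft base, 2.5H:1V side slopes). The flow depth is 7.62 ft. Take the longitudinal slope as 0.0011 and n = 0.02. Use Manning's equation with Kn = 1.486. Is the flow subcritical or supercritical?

subcritical

With bottom width b = 7.37 ft and side slope z = 2.5: A = (b + zy)y = (7.37 + 2.5×7.62)×7.62 = 201.3 ft²; P = b + 2y√(1+z²) = 7.37 + 2×7.62×2.693 = 48.4 ft.
Hydraulic radius R = A/P = 201.3/48.4 = 4.159 ft.
V = (1.486/n) R^(2/3) √S = (1.486/0.02) × 4.159^(2/3) × √0.0011 = 6.373 ft/s. Hydraulic depth D_h = A/T = 201.3/45.47 = 4.428 ft.
Froude number Fr = V/√(g·D_h) = 6.373/√(32.2×4.428) = 0.534, which is less than 1, so the flow is subcritical.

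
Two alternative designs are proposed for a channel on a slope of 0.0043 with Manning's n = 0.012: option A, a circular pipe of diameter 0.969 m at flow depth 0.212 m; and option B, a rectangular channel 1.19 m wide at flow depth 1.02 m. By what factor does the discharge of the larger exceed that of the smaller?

21

Channel A: For a circular section of diameter D = 0.969 m at depth y = 0.212 m, the central angle is θ = 2 arccos(1 − 2y/D) = 1.947 rad. Then A = (D²/8)(θ − sin θ) = 0.1193 m² and P = Dθ/2 = 0.9433 m. Hydraulic radius R = A/P = 0.1193/0.9433 = 0.1265 m. Q_A = (1/0.012)·0.1193·0.1265^(2/3)·√0.0043 = 0.1644 m³/s.
Channel B: Flow area A = b·y = 1.19 × 1.02 = 1.214 m². Wetted perimeter P = b + 2y = 1.19 + 2×1.02 = 3.23 m. Hydraulic radius R = A/P = 1.214/3.23 = 0.3758 m. Q_B = (1/0.012)·1.214·0.3758^(2/3)·√0.0043 = 3.454 m³/s.
The larger discharge is 3.454 m³/s and the smaller is 0.1644 m³/s; the ratio is 21.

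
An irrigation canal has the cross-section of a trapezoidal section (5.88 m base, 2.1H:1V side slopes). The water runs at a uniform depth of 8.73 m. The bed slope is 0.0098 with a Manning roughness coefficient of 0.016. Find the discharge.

With bottom width b = 5.88 m and side slope z = 2.1: A = (b + zy)y = (5.88 + 2.1×8.73)×8.73 = 211.4 m²; P = b + 2y√(1+z²) = 5.88 + 2×8.73×2.326 = 46.49 m.
Hydraulic radius R = A/P = 211.4/46.49 = 4.547 m.
Manning's equation: Q = (1/n) A R^(2/3) S^(1/2) = (1/0.016) × 211.4 × 4.547^(2/3) × 0.0098^(1/2) = 3590 m³/s.

Q = 3590 m³/s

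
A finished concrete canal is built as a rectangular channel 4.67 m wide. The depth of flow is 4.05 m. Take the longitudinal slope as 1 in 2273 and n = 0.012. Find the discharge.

Q = 43 m³/s

Flow area A = b·y = 4.67 × 4.05 = 18.91 m². Wetted perimeter P = b + 2y = 4.67 + 2×4.05 = 12.77 m.
Hydraulic radius R = A/P = 18.91/12.77 = 1.481 m.
Manning's equation: Q = (1/n) A R^(2/3) S^(1/2) = (1/0.012) × 18.91 × 1.481^(2/3) × 0.0004399^(1/2) = 43 m³/s.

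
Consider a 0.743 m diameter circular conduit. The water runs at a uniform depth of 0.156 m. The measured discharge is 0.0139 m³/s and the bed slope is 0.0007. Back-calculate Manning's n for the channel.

For a circular section of diameter D = 0.743 m at depth y = 0.156 m, the central angle is θ = 2 arccos(1 − 2y/D) = 1.904 rad. Then A = (D²/8)(θ − sin θ) = 0.06617 m² and P = Dθ/2 = 0.7073 m.
Hydraulic radius R = A/P = 0.06617/0.7073 = 0.09355 m.
Rearranging Manning's equation: n = (1/Q) A R^(2/3) S^(1/2) = (1/0.0139) × 0.06617 × 0.09355^(2/3) × √0.0007 = 0.026.

n = 0.026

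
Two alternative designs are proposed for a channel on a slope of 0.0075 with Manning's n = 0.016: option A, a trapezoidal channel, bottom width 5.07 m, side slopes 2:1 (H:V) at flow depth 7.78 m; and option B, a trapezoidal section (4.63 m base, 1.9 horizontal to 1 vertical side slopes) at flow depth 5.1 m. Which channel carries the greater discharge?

channel A

Channel A: With bottom width b = 5.07 m and side slope z = 2: A = (b + zy)y = (5.07 + 2×7.78)×7.78 = 160.5 m²; P = b + 2y√(1+z²) = 5.07 + 2×7.78×2.236 = 39.86 m. Hydraulic radius R = A/P = 160.5/39.86 = 4.026 m. Q_A = (1/0.016)·160.5·4.026^(2/3)·√0.0075 = 2199 m³/s.
Channel B: With bottom width b = 4.63 m and side slope z = 1.9: A = (b + zy)y = (4.63 + 1.9×5.1)×5.1 = 73.03 m²; P = b + 2y√(1+z²) = 4.63 + 2×5.1×2.147 = 26.53 m. Hydraulic radius R = A/P = 73.03/26.53 = 2.753 m. Q_B = (1/0.016)·73.03·2.753^(2/3)·√0.0075 = 776.4 m³/s.
Q_A = 2199 m³/s vs Q_B = 776.4 m³/s, so channel A carries more.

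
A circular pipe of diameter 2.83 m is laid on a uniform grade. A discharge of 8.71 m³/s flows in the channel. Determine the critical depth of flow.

At critical depth, Q² T / (g A³) = 1, i.e. A³/T = Q²/g = 8.71²/9.81 = 7.733.
At y = 0.962 m: A³/T = 2.5 — too small.
At y = 1.47 m: A³/T = 12.72 — too large.
At y = 1.29 m: A³/T = 7.719 — ≈ 7.733.

y_c = 1.29 m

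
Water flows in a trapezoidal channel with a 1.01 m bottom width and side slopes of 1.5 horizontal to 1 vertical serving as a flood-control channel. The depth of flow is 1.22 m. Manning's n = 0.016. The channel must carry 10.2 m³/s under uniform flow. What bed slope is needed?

S = 0.00402

With bottom width b = 1.01 m and side slope z = 1.5: A = (b + zy)y = (1.01 + 1.5×1.22)×1.22 = 3.465 m²; P = b + 2y√(1+z²) = 1.01 + 2×1.22×1.803 = 5.409 m.
Hydraulic radius R = A/P = 3.465/5.409 = 0.6406 m.
From Manning's equation, S = [nQ / (1 A R^(2/3))]² = [0.016 × 10.2 / (1 × 3.465 × 0.6406^(2/3))]² = 0.00402.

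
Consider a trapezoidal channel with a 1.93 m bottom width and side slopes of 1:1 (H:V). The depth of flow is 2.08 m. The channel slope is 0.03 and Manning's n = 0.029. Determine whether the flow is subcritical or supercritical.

supercritical

With bottom width b = 1.93 m and side slope z = 1: A = (b + zy)y = (1.93 + 1×2.08)×2.08 = 8.341 m²; P = b + 2y√(1+z²) = 1.93 + 2×2.08×1.414 = 7.813 m.
Hydraulic radius R = A/P = 8.341/7.813 = 1.068 m.
V = (1/n) R^(2/3) √S = (1/0.029) × 1.068^(2/3) × √0.03 = 6.239 m/s. Hydraulic depth D_h = A/T = 8.341/6.09 = 1.37 m.
Froude number Fr = V/√(g·D_h) = 6.239/√(9.81×1.37) = 1.7, which is greater than 1, so the flow is supercritical.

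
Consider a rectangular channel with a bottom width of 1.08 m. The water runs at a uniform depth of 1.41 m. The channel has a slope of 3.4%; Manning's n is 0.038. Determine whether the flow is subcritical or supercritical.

Flow area A = b·y = 1.08 × 1.41 = 1.523 m². Wetted perimeter P = b + 2y = 1.08 + 2×1.41 = 3.9 m.
Hydraulic radius R = A/P = 1.523/3.9 = 0.3905 m.
V = (1/n) R^(2/3) √S = (1/0.038) × 0.3905^(2/3) × √0.034 = 2.592 m/s. Hydraulic depth D_h = A/T = 1.523/1.08 = 1.41 m.
Froude number Fr = V/√(g·D_h) = 2.592/√(9.81×1.41) = 0.697, which is less than 1, so the flow is subcritical.

subcritical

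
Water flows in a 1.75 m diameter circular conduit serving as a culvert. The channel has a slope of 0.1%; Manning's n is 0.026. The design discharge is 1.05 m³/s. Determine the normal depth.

Manning's equation rearranged: A R^(2/3) = nQ / (1·√S) = 0.026 × 1.05 / (√0.001) = 0.8633.
Trying y = 1.18 m: A R^(2/3) = 1.104 — over.
Trying y = 0.877 m: A R^(2/3) = 0.6958 — short.
Trying y = 1 m: A R^(2/3) = 0.8631 — matches.

y_n = 1 m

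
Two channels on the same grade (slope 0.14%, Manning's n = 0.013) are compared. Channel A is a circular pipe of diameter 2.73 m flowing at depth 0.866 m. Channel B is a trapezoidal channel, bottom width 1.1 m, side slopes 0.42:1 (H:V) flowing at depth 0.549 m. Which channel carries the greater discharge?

Channel A: For a circular section of diameter D = 2.73 m at depth y = 0.866 m, the central angle is θ = 2 arccos(1 − 2y/D) = 2.393 rad. Then A = (D²/8)(θ − sin θ) = 1.595 m² and P = Dθ/2 = 3.267 m. Hydraulic radius R = A/P = 1.595/3.267 = 0.4884 m. Q_A = (1/0.013)·1.595·0.4884^(2/3)·√0.0014 = 2.848 m³/s.
Channel B: With bottom width b = 1.1 m and side slope z = 0.42: A = (b + zy)y = (1.1 + 0.42×0.549)×0.549 = 0.7305 m²; P = b + 2y√(1+z²) = 1.1 + 2×0.549×1.085 = 2.291 m. Hydraulic radius R = A/P = 0.7305/2.291 = 0.3189 m. Q_B = (1/0.013)·0.7305·0.3189^(2/3)·√0.0014 = 0.9813 m³/s.
Q_A = 2.848 m³/s vs Q_B = 0.9813 m³/s, so channel A carries more.

channel A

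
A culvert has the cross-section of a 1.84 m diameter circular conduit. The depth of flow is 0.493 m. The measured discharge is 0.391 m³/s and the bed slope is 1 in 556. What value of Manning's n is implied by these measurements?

For a circular section of diameter D = 1.84 m at depth y = 0.493 m, the central angle is θ = 2 arccos(1 − 2y/D) = 2.176 rad. Then A = (D²/8)(θ − sin θ) = 0.573 m² and P = Dθ/2 = 2.002 m.
Hydraulic radius R = A/P = 0.573/2.002 = 0.2862 m.
Rearranging Manning's equation: n = (1/Q) A R^(2/3) S^(1/2) = (1/0.391) × 0.573 × 0.2862^(2/3) × √0.001799 = 0.027.

n = 0.027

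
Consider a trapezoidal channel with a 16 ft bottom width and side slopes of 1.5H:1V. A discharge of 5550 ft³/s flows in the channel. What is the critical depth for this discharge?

At critical depth, Q² T / (g A³) = 1, i.e. A³/T = Q²/g = 5550²/32.2 = 956600.
At y = 8.68 ft: A³/T = 380200 — low.
At y = 11.1 ft: A³/T = 965500 — ≈ 956600.

y_c = 11.1 ft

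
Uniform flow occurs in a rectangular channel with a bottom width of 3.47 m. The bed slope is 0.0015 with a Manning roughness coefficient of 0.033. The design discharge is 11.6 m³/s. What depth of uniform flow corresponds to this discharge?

y_n = 2.74 m

Manning's equation rearranged: A R^(2/3) = nQ / (1·√S) = 0.033 × 11.6 / (√0.0015) = 9.884.
At y = 2.16 m: A R^(2/3) = 7.305 — short.
At y = 2.74 m: A R^(2/3) = 9.899 — ≈ 9.884.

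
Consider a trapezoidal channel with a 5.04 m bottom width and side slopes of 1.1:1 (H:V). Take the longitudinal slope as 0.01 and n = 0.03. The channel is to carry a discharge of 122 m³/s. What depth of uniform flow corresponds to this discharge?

Manning's equation rearranged: A R^(2/3) = nQ / (1·√S) = 0.03 × 122 / (√0.01) = 36.6.
At y = 2.06 m: A R^(2/3) = 18.37 — low.
At y = 2.99 m: A R^(2/3) = 36.68 — matches.

y_n = 2.99 m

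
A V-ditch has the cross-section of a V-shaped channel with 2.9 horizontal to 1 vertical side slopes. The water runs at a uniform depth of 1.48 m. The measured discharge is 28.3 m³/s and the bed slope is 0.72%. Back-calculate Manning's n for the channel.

For a triangular section with side slope z = 2.9: A = zy² = 2.9×1.48² = 6.352 m²; P = 2y√(1+z²) = 2×1.48×3.068 = 9.08 m.
Hydraulic radius R = A/P = 6.352/9.08 = 0.6996 m.
Rearranging Manning's equation: n = (1/Q) A R^(2/3) S^(1/2) = (1/28.3) × 6.352 × 0.6996^(2/3) × √0.0072 = 0.015.

n = 0.015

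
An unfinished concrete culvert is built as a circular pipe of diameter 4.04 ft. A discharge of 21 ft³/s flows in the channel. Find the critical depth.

y_c = 1.35 ft

At critical depth, Q² T / (g A³) = 1, i.e. A³/T = Q²/g = 21²/32.2 = 13.7.
At y = 0.919 ft: A³/T = 3.113 — too small.
At y = 1.35 ft: A³/T = 13.87 — close enough.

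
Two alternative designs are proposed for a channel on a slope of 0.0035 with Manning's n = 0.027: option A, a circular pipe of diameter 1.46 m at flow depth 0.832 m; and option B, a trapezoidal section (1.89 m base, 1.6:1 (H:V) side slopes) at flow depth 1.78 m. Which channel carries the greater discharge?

channel B

Channel A: For a circular section of diameter D = 1.46 m at depth y = 0.832 m, the central angle is θ = 2 arccos(1 − 2y/D) = 3.422 rad. Then A = (D²/8)(θ − sin θ) = 0.9855 m² and P = Dθ/2 = 2.498 m. Hydraulic radius R = A/P = 0.9855/2.498 = 0.3945 m. Q_A = (1/0.027)·0.9855·0.3945^(2/3)·√0.0035 = 1.162 m³/s.
Channel B: With bottom width b = 1.89 m and side slope z = 1.6: A = (b + zy)y = (1.89 + 1.6×1.78)×1.78 = 8.434 m²; P = b + 2y√(1+z²) = 1.89 + 2×1.78×1.887 = 8.607 m. Hydraulic radius R = A/P = 8.434/8.607 = 0.9799 m. Q_B = (1/0.027)·8.434·0.9799^(2/3)·√0.0035 = 18.23 m³/s.
Q_A = 1.162 m³/s vs Q_B = 18.23 m³/s, so channel B carries more.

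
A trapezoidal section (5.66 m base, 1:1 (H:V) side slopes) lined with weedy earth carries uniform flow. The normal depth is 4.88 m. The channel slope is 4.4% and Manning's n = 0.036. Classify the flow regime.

With bottom width b = 5.66 m and side slope z = 1: A = (b + zy)y = (5.66 + 1×4.88)×4.88 = 51.44 m²; P = b + 2y√(1+z²) = 5.66 + 2×4.88×1.414 = 19.46 m.
Hydraulic radius R = A/P = 51.44/19.46 = 2.643 m.
V = (1/n) R^(2/3) √S = (1/0.036) × 2.643^(2/3) × √0.044 = 11.14 m/s. Hydraulic depth D_h = A/T = 51.44/15.42 = 3.336 m.
Froude number Fr = V/√(g·D_h) = 11.14/√(9.81×3.336) = 1.95, which is greater than 1, so the flow is supercritical.

supercritical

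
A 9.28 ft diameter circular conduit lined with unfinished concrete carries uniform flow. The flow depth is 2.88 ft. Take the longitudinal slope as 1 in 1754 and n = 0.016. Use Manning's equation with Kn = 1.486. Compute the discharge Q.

For a circular section of diameter D = 9.28 ft at depth y = 2.88 ft, the central angle is θ = 2 arccos(1 − 2y/D) = 2.363 rad. Then A = (D²/8)(θ − sin θ) = 17.89 ft² and P = Dθ/2 = 10.97 ft.
Hydraulic radius R = A/P = 17.89/10.97 = 1.631 ft.
Manning's equation: Q = (1.486/n) A R^(2/3) S^(1/2) = (1.486/0.016) × 17.89 × 1.631^(2/3) × 0.0005701^(1/2) = 55 ft³/s.

Q = 55 ft³/s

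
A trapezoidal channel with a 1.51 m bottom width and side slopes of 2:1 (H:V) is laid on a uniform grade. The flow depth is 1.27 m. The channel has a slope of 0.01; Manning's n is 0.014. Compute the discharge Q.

Q = 29.4 m³/s

With bottom width b = 1.51 m and side slope z = 2: A = (b + zy)y = (1.51 + 2×1.27)×1.27 = 5.143 m²; P = b + 2y√(1+z²) = 1.51 + 2×1.27×2.236 = 7.19 m.
Hydraulic radius R = A/P = 5.143/7.19 = 0.7154 m.
Manning's equation: Q = (1/n) A R^(2/3) S^(1/2) = (1/0.014) × 5.143 × 0.7154^(2/3) × 0.01^(1/2) = 29.4 m³/s.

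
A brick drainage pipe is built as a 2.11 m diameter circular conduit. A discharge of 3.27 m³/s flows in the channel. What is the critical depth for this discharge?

y_c = 0.846 m

At critical depth, Q² T / (g A³) = 1, i.e. A³/T = Q²/g = 3.27²/9.81 = 1.09.
At y = 0.688 m: A³/T = 0.4903 — low.
At y = 0.846 m: A³/T = 1.088 — ≈ 1.09.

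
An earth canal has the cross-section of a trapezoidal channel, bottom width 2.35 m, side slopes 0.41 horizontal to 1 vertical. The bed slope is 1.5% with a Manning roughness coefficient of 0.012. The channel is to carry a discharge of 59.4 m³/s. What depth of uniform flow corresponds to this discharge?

y_n = 1.94 m

Manning's equation rearranged: A R^(2/3) = nQ / (1·√S) = 0.012 × 59.4 / (√0.015) = 5.82.
Try y = 1.41 m: A R^(2/3) = 3.453 — too small.
Try y = 2.22 m: A R^(2/3) = 7.298 — too large.
Try y = 1.94 m: A R^(2/3) = 5.824 — matches.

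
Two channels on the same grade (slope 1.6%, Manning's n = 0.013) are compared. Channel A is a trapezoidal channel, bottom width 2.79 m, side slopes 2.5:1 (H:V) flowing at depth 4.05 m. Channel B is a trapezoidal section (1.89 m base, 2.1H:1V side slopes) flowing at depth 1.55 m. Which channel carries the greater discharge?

Channel A: With bottom width b = 2.79 m and side slope z = 2.5: A = (b + zy)y = (2.79 + 2.5×4.05)×4.05 = 52.31 m²; P = b + 2y√(1+z²) = 2.79 + 2×4.05×2.693 = 24.6 m. Hydraulic radius R = A/P = 52.31/24.6 = 2.126 m. Q_A = (1/0.013)·52.31·2.126^(2/3)·√0.016 = 841.5 m³/s.
Channel B: With bottom width b = 1.89 m and side slope z = 2.1: A = (b + zy)y = (1.89 + 2.1×1.55)×1.55 = 7.975 m²; P = b + 2y√(1+z²) = 1.89 + 2×1.55×2.326 = 9.1 m. Hydraulic radius R = A/P = 7.975/9.1 = 0.8763 m. Q_B = (1/0.013)·7.975·0.8763^(2/3)·√0.016 = 71.06 m³/s.
Q_A = 841.5 m³/s vs Q_B = 71.06 m³/s, so channel A carries more.

channel A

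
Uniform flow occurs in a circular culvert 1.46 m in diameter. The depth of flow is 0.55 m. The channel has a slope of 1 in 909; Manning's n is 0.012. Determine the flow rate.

Q = 0.713 m³/s

For a circular section of diameter D = 1.46 m at depth y = 0.55 m, the central angle is θ = 2 arccos(1 − 2y/D) = 2.643 rad. Then A = (D²/8)(θ − sin θ) = 0.577 m² and P = Dθ/2 = 1.93 m.
Hydraulic radius R = A/P = 0.577/1.93 = 0.299 m.
Manning's equation: Q = (1/n) A R^(2/3) S^(1/2) = (1/0.012) × 0.577 × 0.299^(2/3) × 0.0011^(1/2) = 0.713 m³/s.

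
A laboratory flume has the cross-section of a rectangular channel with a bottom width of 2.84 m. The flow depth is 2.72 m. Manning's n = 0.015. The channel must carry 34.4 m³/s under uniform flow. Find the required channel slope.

Flow area A = b·y = 2.84 × 2.72 = 7.725 m². Wetted perimeter P = b + 2y = 2.84 + 2×2.72 = 8.28 m.
Hydraulic radius R = A/P = 7.725/8.28 = 0.9329 m.
From Manning's equation, S = [nQ / (1 A R^(2/3))]² = [0.015 × 34.4 / (1 × 7.725 × 0.9329^(2/3))]² = 0.00489.

S = 0.00489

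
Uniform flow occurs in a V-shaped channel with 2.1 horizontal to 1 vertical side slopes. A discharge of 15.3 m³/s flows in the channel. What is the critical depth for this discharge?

At critical depth, Q² T / (g A³) = 1, i.e. A³/T = Q²/g = 15.3²/9.81 = 23.86.
Try y = 2.04 m: A³/T = 77.9 — over.
Try y = 1.22 m: A³/T = 5.959 — short.
Try y = 1.61 m: A³/T = 23.85 — close enough.

y_c = 1.61 m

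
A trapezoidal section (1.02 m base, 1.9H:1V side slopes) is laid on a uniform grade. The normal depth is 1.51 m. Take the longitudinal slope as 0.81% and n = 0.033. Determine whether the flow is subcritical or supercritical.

With bottom width b = 1.02 m and side slope z = 1.9: A = (b + zy)y = (1.02 + 1.9×1.51)×1.51 = 5.872 m²; P = b + 2y√(1+z²) = 1.02 + 2×1.51×2.147 = 7.504 m.
Hydraulic radius R = A/P = 5.872/7.504 = 0.7825 m.
V = (1/n) R^(2/3) √S = (1/0.033) × 0.7825^(2/3) × √0.0081 = 2.316 m/s. Hydraulic depth D_h = A/T = 5.872/6.758 = 0.869 m.
Froude number Fr = V/√(g·D_h) = 2.316/√(9.81×0.869) = 0.793, which is less than 1, so the flow is subcritical.

subcritical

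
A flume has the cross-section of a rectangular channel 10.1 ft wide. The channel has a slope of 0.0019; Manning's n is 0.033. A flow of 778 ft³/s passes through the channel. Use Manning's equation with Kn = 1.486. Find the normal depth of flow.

Manning's equation rearranged: A R^(2/3) = nQ / (1.486·√S) = 0.033 × 778 / (1.486 × √0.0019) = 396.4.
Trying y = 19.4 ft: A R^(2/3) = 494.3 — over.
Trying y = 16 ft: A R^(2/3) = 396.2 — matches.

y_n = 16 ft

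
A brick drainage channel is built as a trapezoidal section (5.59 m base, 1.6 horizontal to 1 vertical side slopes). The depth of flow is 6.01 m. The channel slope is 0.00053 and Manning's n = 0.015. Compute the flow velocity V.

With bottom width b = 5.59 m and side slope z = 1.6: A = (b + zy)y = (5.59 + 1.6×6.01)×6.01 = 91.39 m²; P = b + 2y√(1+z²) = 5.59 + 2×6.01×1.887 = 28.27 m.
Hydraulic radius R = A/P = 91.39/28.27 = 3.233 m.
From Manning's equation, V = (1/n) R^(2/3) S^(1/2) = (1/0.015) × 3.233^(2/3) × 0.00053^(1/2) = 3.36 m/s.

V = 3.36 m/s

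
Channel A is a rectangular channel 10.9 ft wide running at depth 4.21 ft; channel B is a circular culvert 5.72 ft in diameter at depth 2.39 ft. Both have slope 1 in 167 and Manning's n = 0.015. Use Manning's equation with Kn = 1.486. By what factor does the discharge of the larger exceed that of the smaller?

Channel A: Flow area A = b·y = 10.9 × 4.21 = 45.89 ft². Wetted perimeter P = b + 2y = 10.9 + 2×4.21 = 19.32 ft. Hydraulic radius R = A/P = 45.89/19.32 = 2.375 ft. Q_A = (1.486/0.015)·45.89·2.375^(2/3)·√0.005988 = 626.2 ft³/s.
Channel B: For a circular section of diameter D = 5.72 ft at depth y = 2.39 ft, the central angle is θ = 2 arccos(1 − 2y/D) = 2.811 rad. Then A = (D²/8)(θ − sin θ) = 10.17 ft² and P = Dθ/2 = 8.041 ft. Hydraulic radius R = A/P = 10.17/8.041 = 1.265 ft. Q_B = (1.486/0.015)·10.17·1.265^(2/3)·√0.005988 = 91.22 ft³/s.
The larger discharge is 626.2 ft³/s and the smaller is 91.22 ft³/s; the ratio is 6.87.

6.87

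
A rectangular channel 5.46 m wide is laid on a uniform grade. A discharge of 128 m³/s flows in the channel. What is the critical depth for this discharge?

For a rectangular channel, critical depth y_c = (q²/g)^(1/3) where q = Q/b = 128/5.46 = 23.44 m²/s.
So y_c = (23.44²/9.81)^(1/3) = 3.83 m.

y_c = 3.83 m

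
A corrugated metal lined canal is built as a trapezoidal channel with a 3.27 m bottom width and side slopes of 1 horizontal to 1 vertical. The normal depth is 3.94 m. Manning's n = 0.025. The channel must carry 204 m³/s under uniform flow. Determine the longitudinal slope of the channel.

S = 0.013

With bottom width b = 3.27 m and side slope z = 1: A = (b + zy)y = (3.27 + 1×3.94)×3.94 = 28.41 m²; P = b + 2y√(1+z²) = 3.27 + 2×3.94×1.414 = 14.41 m.
Hydraulic radius R = A/P = 28.41/14.41 = 1.971 m.
From Manning's equation, S = [nQ / (1 A R^(2/3))]² = [0.025 × 204 / (1 × 28.41 × 1.971^(2/3))]² = 0.013.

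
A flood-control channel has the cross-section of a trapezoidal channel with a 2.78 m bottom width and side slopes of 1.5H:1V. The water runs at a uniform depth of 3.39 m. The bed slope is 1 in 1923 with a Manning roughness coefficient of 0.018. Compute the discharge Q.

Q = 49.6 m³/s

With bottom width b = 2.78 m and side slope z = 1.5: A = (b + zy)y = (2.78 + 1.5×3.39)×3.39 = 26.66 m²; P = b + 2y√(1+z²) = 2.78 + 2×3.39×1.803 = 15 m.
Hydraulic radius R = A/P = 26.66/15 = 1.777 m.
Manning's equation: Q = (1/n) A R^(2/3) S^(1/2) = (1/0.018) × 26.66 × 1.777^(2/3) × 0.00052^(1/2) = 49.6 m³/s.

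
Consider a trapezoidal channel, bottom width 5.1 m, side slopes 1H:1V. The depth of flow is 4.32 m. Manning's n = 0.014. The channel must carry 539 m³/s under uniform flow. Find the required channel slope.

S = 0.011

With bottom width b = 5.1 m and side slope z = 1: A = (b + zy)y = (5.1 + 1×4.32)×4.32 = 40.69 m²; P = b + 2y√(1+z²) = 5.1 + 2×4.32×1.414 = 17.32 m.
Hydraulic radius R = A/P = 40.69/17.32 = 2.35 m.
From Manning's equation, S = [nQ / (1 A R^(2/3))]² = [0.014 × 539 / (1 × 40.69 × 2.35^(2/3))]² = 0.011.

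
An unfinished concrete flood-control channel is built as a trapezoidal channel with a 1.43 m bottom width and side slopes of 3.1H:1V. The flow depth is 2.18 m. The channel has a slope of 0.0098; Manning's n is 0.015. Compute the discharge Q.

With bottom width b = 1.43 m and side slope z = 3.1: A = (b + zy)y = (1.43 + 3.1×2.18)×2.18 = 17.85 m²; P = b + 2y√(1+z²) = 1.43 + 2×2.18×3.257 = 15.63 m.
Hydraulic radius R = A/P = 17.85/15.63 = 1.142 m.
Manning's equation: Q = (1/n) A R^(2/3) S^(1/2) = (1/0.015) × 17.85 × 1.142^(2/3) × 0.0098^(1/2) = 129 m³/s.

Q = 129 m³/s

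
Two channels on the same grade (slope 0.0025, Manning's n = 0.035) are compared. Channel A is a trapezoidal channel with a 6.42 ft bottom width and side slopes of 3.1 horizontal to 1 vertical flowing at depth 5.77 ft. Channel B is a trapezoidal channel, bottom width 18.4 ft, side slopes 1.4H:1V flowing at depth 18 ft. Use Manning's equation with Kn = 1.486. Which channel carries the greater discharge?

channel B

Channel A: With bottom width b = 6.42 ft and side slope z = 3.1: A = (b + zy)y = (6.42 + 3.1×5.77)×5.77 = 140.3 ft²; P = b + 2y√(1+z²) = 6.42 + 2×5.77×3.257 = 44.01 ft. Hydraulic radius R = A/P = 140.3/44.01 = 3.187 ft. Q_A = (1.486/0.035)·140.3·3.187^(2/3)·√0.0025 = 644.8 ft³/s.
Channel B: With bottom width b = 18.4 ft and side slope z = 1.4: A = (b + zy)y = (18.4 + 1.4×18)×18 = 784.8 ft²; P = b + 2y√(1+z²) = 18.4 + 2×18×1.72 = 80.34 ft. Hydraulic radius R = A/P = 784.8/80.34 = 9.769 ft. Q_B = (1.486/0.035)·784.8·9.769^(2/3)·√0.0025 = 7613 ft³/s.
Q_A = 644.8 ft³/s vs Q_B = 7613 ft³/s, so channel B carries more.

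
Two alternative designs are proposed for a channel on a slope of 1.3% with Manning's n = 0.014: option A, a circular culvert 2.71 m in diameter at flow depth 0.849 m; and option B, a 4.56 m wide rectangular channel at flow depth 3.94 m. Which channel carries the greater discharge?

channel B

Channel A: For a circular section of diameter D = 2.71 m at depth y = 0.849 m, the central angle is θ = 2 arccos(1 − 2y/D) = 2.376 rad. Then A = (D²/8)(θ − sin θ) = 1.545 m² and P = Dθ/2 = 3.22 m. Hydraulic radius R = A/P = 1.545/3.22 = 0.48 m. Q_A = (1/0.014)·1.545·0.48^(2/3)·√0.013 = 7.715 m³/s.
Channel B: Flow area A = b·y = 4.56 × 3.94 = 17.97 m². Wetted perimeter P = b + 2y = 4.56 + 2×3.94 = 12.44 m. Hydraulic radius R = A/P = 17.97/12.44 = 1.444 m. Q_B = (1/0.014)·17.97·1.444^(2/3)·√0.013 = 187 m³/s.
Q_A = 7.715 m³/s vs Q_B = 187 m³/s, so channel B carries more.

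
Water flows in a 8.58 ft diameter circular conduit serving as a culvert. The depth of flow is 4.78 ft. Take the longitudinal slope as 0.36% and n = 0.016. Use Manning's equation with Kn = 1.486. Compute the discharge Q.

For a circular section of diameter D = 8.58 ft at depth y = 4.78 ft, the central angle is θ = 2 arccos(1 − 2y/D) = 3.371 rad. Then A = (D²/8)(θ − sin θ) = 33.1 ft² and P = Dθ/2 = 14.46 ft.
Hydraulic radius R = A/P = 33.1/14.46 = 2.289 ft.
Manning's equation: Q = (1.486/n) A R^(2/3) S^(1/2) = (1.486/0.016) × 33.1 × 2.289^(2/3) × 0.0036^(1/2) = 320 ft³/s.

Q = 320 ft³/s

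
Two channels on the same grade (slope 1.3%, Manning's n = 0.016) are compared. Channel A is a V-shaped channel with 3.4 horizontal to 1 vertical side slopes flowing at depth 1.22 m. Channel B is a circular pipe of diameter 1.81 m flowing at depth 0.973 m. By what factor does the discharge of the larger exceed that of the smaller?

Channel A: For a triangular section with side slope z = 3.4: A = zy² = 3.4×1.22² = 5.061 m²; P = 2y√(1+z²) = 2×1.22×3.544 = 8.647 m. Hydraulic radius R = A/P = 5.061/8.647 = 0.5852 m. Q_A = (1/0.016)·5.061·0.5852^(2/3)·√0.013 = 25.23 m³/s.
Channel B: For a circular section of diameter D = 1.81 m at depth y = 0.973 m, the central angle is θ = 2 arccos(1 − 2y/D) = 3.292 rad. Then A = (D²/8)(θ − sin θ) = 1.409 m² and P = Dθ/2 = 2.979 m. Hydraulic radius R = A/P = 1.409/2.979 = 0.4731 m. Q_B = (1/0.016)·1.409·0.4731^(2/3)·√0.013 = 6.098 m³/s.
The larger discharge is 25.23 m³/s and the smaller is 6.098 m³/s; the ratio is 4.14.

4.14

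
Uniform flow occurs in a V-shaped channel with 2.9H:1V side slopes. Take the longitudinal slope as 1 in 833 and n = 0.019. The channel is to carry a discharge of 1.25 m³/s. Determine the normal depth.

Manning's equation rearranged: A R^(2/3) = nQ / (1·√S) = 0.019 × 1.25 / (√0.0012) = 0.6855.
Trying y = 0.81 m: A R^(2/3) = 1.003 — over.
Trying y = 0.624 m: A R^(2/3) = 0.5003 — short.
Trying y = 0.702 m: A R^(2/3) = 0.685 — matches.

y_n = 0.702 m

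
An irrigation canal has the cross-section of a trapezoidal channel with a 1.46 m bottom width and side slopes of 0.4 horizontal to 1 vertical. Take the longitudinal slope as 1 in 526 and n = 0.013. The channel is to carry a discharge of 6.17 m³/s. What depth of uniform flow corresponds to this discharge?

y_n = 1.3 m

Manning's equation rearranged: A R^(2/3) = nQ / (1·√S) = 0.013 × 6.17 / (√0.001901) = 1.84.
Try y = 0.985 m: A R^(2/3) = 1.166 — low.
Try y = 1.3 m: A R^(2/3) = 1.84 — ≈ 1.84.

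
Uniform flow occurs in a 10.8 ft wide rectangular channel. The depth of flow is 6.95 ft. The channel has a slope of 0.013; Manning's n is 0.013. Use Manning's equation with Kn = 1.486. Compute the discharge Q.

Q = 2050 ft³/s

Flow area A = b·y = 10.8 × 6.95 = 75.06 ft². Wetted perimeter P = b + 2y = 10.8 + 2×6.95 = 24.7 ft.
Hydraulic radius R = A/P = 75.06/24.7 = 3.039 ft.
Manning's equation: Q = (1.486/n) A R^(2/3) S^(1/2) = (1.486/0.013) × 75.06 × 3.039^(2/3) × 0.013^(1/2) = 2050 ft³/s.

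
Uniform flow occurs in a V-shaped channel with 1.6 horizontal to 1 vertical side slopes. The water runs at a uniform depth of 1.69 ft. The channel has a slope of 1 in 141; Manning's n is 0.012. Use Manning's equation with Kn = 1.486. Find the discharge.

For a triangular section with side slope z = 1.6: A = zy² = 1.6×1.69² = 4.57 ft²; P = 2y√(1+z²) = 2×1.69×1.887 = 6.377 ft.
Hydraulic radius R = A/P = 4.57/6.377 = 0.7166 ft.
Manning's equation: Q = (1.486/n) A R^(2/3) S^(1/2) = (1.486/0.012) × 4.57 × 0.7166^(2/3) × 0.007092^(1/2) = 38.2 ft³/s.

Q = 38.2 ft³/s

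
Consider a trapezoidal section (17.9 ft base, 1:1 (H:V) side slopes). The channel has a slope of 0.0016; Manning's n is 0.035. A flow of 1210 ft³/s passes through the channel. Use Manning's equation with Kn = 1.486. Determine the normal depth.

Manning's equation rearranged: A R^(2/3) = nQ / (1.486·√S) = 0.035 × 1210 / (1.486 × √0.0016) = 712.5.
Trying y = 7.07 ft: A R^(2/3) = 492.4 — low.
Trying y = 9.78 ft: A R^(2/3) = 888.1 — high.
Trying y = 8.68 ft: A R^(2/3) = 713.2 — matches.

y_n = 8.68 ft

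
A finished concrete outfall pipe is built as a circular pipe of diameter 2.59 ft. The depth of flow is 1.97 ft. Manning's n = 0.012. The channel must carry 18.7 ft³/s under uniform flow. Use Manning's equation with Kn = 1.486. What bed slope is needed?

S = 0.00171

For a circular section of diameter D = 2.59 ft at depth y = 1.97 ft, the central angle is θ = 2 arccos(1 − 2y/D) = 4.238 rad. Then A = (D²/8)(θ − sin θ) = 4.3 ft² and P = Dθ/2 = 5.488 ft.
Hydraulic radius R = A/P = 4.3/5.488 = 0.7834 ft.
From Manning's equation, S = [nQ / (1.486 A R^(2/3))]² = [0.012 × 18.7 / (1.486 × 4.3 × 0.7834^(2/3))]² = 0.00171.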